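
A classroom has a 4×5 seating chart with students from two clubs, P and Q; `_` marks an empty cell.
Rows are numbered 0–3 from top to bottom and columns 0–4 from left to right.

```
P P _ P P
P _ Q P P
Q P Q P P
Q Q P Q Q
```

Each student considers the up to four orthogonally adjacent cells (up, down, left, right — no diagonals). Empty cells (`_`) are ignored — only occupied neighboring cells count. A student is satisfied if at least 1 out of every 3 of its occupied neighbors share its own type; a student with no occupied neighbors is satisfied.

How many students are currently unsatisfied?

3

Row 0: (0,0)P 2/2 ✓ · (0,1)P 1/1 ✓ · (0,3)P 2/2 ✓ · (0,4)P 2/2 ✓
Row 1: (1,0)P 1/2 ✓ · (1,2)Q 1/2 ✓ · (1,3)P 3/4 ✓ · (1,4)P 3/3 ✓
Row 2: (2,0)Q 1/3 ✓ · (2,1)P 0/3 ✗ · (2,2)Q 1/4 ✗ · (2,3)P 2/4 ✓ · (2,4)P 2/3 ✓
Row 3: (3,0)Q 2/2 ✓ · (3,1)Q 1/3 ✓ · (3,2)P 0/3 ✗ · (3,3)Q 1/3 ✓ · (3,4)Q 1/2 ✓
Unsatisfied: (2,1), (2,2), (3,2) — 3 in total.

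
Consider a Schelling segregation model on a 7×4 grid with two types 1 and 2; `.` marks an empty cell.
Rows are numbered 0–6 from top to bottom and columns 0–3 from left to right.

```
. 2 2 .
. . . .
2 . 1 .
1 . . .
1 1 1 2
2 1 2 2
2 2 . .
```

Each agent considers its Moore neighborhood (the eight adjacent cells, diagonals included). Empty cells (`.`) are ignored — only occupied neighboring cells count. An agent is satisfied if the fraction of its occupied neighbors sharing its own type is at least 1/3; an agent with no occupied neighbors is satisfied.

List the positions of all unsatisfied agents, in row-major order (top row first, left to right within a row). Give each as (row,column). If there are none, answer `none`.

Row 0: (0,1)2 1/1 ✓ · (0,2)2 1/1 ✓
Row 2: (2,0)2 0/1 ✗ · (2,2)1 0/0 ✓
Row 3: (3,0)1 2/3 ✓
Row 4: (4,0)1 3/4 ✓ · (4,1)1 4/6 ✓ · (4,2)1 2/5 ✓ · (4,3)2 2/3 ✓
Row 5: (5,0)2 2/5 ✓ · (5,1)1 3/7 ✓ · (5,2)2 3/6 ✓ · (5,3)2 2/3 ✓
Row 6: (6,0)2 2/3 ✓ · (6,1)2 3/4 ✓

(2,0)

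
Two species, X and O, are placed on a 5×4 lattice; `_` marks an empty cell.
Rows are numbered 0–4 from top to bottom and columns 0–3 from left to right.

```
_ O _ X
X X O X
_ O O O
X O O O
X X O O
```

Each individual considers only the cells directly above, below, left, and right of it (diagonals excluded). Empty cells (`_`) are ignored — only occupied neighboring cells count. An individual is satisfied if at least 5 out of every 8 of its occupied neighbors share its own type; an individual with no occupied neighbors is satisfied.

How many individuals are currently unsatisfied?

Row 0: (0,1)O 0/1 unhappy · (0,3)X 1/1 ok
Row 1: (1,0)X 1/1 ok · (1,1)X 1/4 unhappy · (1,2)O 1/3 unhappy · (1,3)X 1/3 unhappy
Row 2: (2,1)O 2/3 ok · (2,2)O 4/4 ok · (2,3)O 2/3 ok
Row 3: (3,0)X 1/2 unhappy · (3,1)O 2/4 unhappy · (3,2)O 4/4 ok · (3,3)O 3/3 ok
Row 4: (4,0)X 2/2 ok · (4,1)X 1/3 unhappy · (4,2)O 2/3 ok · (4,3)O 2/2 ok
Unsatisfied: (0,1), (1,1), (1,2), (1,3), (3,0), (3,1), (4,1) — 7 in total.

7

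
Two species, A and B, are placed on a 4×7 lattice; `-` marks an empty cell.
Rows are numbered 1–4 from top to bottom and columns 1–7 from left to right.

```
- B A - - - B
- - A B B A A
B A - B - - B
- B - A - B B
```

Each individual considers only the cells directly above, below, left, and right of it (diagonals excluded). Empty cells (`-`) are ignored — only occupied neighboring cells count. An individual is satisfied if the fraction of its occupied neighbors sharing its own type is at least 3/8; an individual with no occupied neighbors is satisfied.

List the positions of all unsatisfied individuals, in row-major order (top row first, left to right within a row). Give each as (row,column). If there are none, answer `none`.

(1,2), (1,7), (2,7), (3,1), (3,2), (4,2), (4,4)

Row 1: (1,2)B 0/1 not · (1,3)A 1/2 satisfied · (1,7)B 0/1 not
Row 2: (2,3)A 1/2 satisfied · (2,4)B 2/3 satisfied · (2,5)B 1/2 satisfied · (2,6)A 1/2 satisfied · (2,7)A 1/3 not
Row 3: (3,1)B 0/1 not · (3,2)A 0/2 not · (3,4)B 1/2 satisfied · (3,7)B 1/2 satisfied
Row 4: (4,2)B 0/1 not · (4,4)A 0/1 not · (4,6)B 1/1 satisfied · (4,7)B 2/2 satisfied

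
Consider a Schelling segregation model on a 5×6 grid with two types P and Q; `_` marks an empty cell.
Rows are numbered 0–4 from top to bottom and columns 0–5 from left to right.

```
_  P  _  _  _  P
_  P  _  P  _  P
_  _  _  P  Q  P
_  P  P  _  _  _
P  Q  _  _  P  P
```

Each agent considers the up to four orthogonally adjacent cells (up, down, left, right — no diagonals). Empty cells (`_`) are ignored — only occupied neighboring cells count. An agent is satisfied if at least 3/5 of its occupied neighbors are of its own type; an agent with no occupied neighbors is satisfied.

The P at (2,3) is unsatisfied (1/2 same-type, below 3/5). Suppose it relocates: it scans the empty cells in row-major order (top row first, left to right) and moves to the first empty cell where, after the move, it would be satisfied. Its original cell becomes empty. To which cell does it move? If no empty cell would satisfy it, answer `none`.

Vacating (2,3). Empty cells in order:
  (0,0): 1/1 same-type → satisfied — stop here.

(0,0)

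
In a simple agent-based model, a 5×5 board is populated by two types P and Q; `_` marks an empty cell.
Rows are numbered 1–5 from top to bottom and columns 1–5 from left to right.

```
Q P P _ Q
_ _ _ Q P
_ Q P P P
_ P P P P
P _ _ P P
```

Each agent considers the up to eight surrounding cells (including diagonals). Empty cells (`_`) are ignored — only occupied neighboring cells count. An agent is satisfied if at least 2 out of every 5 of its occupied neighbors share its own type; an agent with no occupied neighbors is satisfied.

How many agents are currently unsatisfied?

3

(1,1)Q 0/1 ✗
(1,2)P 1/2 ✓
(1,3)P 1/2 ✓
(1,5)Q 1/2 ✓
(2,4)Q 1/6 ✗
(2,5)P 2/4 ✓
(3,2)Q 0/3 ✗
(3,3)P 4/6 ✓
(3,4)P 6/7 ✓
(3,5)P 4/5 ✓
(4,2)P 3/4 ✓
(4,3)P 5/6 ✓
(4,4)P 7/7 ✓
(4,5)P 5/5 ✓
(5,1)P 1/1 ✓
(5,4)P 4/4 ✓
(5,5)P 3/3 ✓
Unsatisfied: (1,1), (2,4), (3,2) — 3 in total.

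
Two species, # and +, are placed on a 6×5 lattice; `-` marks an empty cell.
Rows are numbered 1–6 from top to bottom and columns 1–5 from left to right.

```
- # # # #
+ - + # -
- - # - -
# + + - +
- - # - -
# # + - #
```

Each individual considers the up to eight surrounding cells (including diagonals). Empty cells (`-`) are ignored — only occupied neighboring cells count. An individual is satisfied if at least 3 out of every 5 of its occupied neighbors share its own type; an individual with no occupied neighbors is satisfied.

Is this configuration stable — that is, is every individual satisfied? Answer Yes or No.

No

(1,2)# 1/3 unhappy
(1,3)# 3/4 ok
(1,4)# 3/4 ok
(1,5)# 2/2 ok
(2,1)+ 0/1 unhappy
(2,3)+ 0/5 unhappy
(2,4)# 4/5 ok
(3,3)# 1/4 unhappy
(4,1)# 0/1 unhappy
(4,2)+ 1/4 unhappy
(4,3)+ 1/3 unhappy
(4,5)+ 0/0 ok
(5,3)# 1/4 unhappy
(6,1)# 1/1 ok
(6,2)# 2/3 ok
(6,3)+ 0/2 unhappy
(6,5)# 0/0 ok
For instance (1,2) has only 1/3 same-type neighbors, below 3/5.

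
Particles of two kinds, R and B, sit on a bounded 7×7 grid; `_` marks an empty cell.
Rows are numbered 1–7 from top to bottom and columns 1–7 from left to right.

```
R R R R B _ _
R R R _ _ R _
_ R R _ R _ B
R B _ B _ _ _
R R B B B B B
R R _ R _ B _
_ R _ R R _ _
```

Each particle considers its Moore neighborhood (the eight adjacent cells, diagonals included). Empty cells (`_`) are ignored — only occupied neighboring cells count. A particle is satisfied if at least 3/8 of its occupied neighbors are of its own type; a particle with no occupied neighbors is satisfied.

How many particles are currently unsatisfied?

(1,1)R 3/3 ok
(1,2)R 5/5 ok
(1,3)R 4/4 ok
(1,4)R 2/3 ok
(1,5)B 0/2 unhappy
(2,1)R 4/4 ok
(2,2)R 7/7 ok
(2,3)R 6/6 ok
(2,6)R 1/3 unhappy
(3,2)R 5/6 ok
(3,3)R 3/5 ok
(3,5)R 1/2 ok
(3,7)B 0/1 unhappy
(4,1)R 3/4 ok
(4,2)B 1/6 unhappy
(4,4)B 3/5 ok
(5,1)R 4/5 ok
(5,2)R 4/6 ok
(5,3)B 3/6 ok
(5,4)B 3/4 ok
(5,5)B 4/5 ok
(5,6)B 3/3 ok
(5,7)B 2/2 ok
(6,1)R 4/4 ok
(6,2)R 4/5 ok
(6,4)R 2/5 ok
(6,6)B 3/4 ok
(7,2)R 2/2 ok
(7,4)R 2/2 ok
(7,5)R 2/3 ok
Unsatisfied: (1,5), (2,6), (3,7), (4,2) — 4 in total.

4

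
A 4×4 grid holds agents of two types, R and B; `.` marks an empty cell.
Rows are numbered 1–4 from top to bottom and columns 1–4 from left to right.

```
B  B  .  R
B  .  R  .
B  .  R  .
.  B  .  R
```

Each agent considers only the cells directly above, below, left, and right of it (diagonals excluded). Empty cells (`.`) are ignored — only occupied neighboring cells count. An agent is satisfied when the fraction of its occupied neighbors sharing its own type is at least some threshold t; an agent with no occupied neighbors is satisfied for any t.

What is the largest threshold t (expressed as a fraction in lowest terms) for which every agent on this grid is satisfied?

1/1

Row 1: (1,1)B 2/2 · (1,2)B 1/1 · (1,4)R — no occupied neighbors
Row 2: (2,1)B 2/2 · (2,3)R 1/1
Row 3: (3,1)B 1/1 · (3,3)R 1/1
Row 4: (4,2)B — no occupied neighbors · (4,4)R — no occupied neighbors
The smallest same-type fraction is 2/2 at (1,1), which reduces to 1/1. Any threshold above that leaves this agent unsatisfied.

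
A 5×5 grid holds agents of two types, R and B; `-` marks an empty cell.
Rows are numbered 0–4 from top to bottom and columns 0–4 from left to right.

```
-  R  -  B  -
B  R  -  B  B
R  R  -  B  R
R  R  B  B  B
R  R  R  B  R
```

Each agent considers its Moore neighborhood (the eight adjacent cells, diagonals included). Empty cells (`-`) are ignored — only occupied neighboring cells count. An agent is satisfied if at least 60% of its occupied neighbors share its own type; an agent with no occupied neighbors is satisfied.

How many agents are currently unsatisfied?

7

Row 0: (0,1)R 1/2 ✗ · (0,3)B 2/2 ✓
Row 1: (1,0)B 0/4 ✗ · (1,1)R 3/4 ✓ · (1,3)B 3/4 ✓ · (1,4)B 3/4 ✓
Row 2: (2,0)R 4/5 ✓ · (2,1)R 4/6 ✓ · (2,3)B 5/6 ✓ · (2,4)R 0/5 ✗
Row 3: (3,0)R 5/5 ✓ · (3,1)R 6/7 ✓ · (3,2)B 3/7 ✗ · (3,3)B 4/7 ✗ · (3,4)B 3/5 ✓
Row 4: (4,0)R 3/3 ✓ · (4,1)R 4/5 ✓ · (4,2)R 2/5 ✗ · (4,3)B 3/5 ✓ · (4,4)R 0/3 ✗
Unsatisfied: (0,1), (1,0), (2,4), (3,2), (3,3), (4,2), (4,4) — 7 in total.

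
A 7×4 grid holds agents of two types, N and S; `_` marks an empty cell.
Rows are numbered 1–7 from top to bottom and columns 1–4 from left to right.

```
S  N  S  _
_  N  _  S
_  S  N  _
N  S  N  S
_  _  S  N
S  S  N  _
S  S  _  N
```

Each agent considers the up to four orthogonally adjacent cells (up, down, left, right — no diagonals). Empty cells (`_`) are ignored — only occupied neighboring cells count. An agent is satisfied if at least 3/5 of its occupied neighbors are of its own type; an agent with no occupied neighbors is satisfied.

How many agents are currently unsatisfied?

13

(1,1)S 0/1 ✗
(1,2)N 1/3 ✗
(1,3)S 0/1 ✗
(2,2)N 1/2 ✗
(2,4)S 0/0 ✓
(3,2)S 1/3 ✗
(3,3)N 1/2 ✗
(4,1)N 0/1 ✗
(4,2)S 1/3 ✗
(4,3)N 1/4 ✗
(4,4)S 0/2 ✗
(5,3)S 0/3 ✗
(5,4)N 0/2 ✗
(6,1)S 2/2 ✓
(6,2)S 2/3 ✓
(6,3)N 0/2 ✗
(7,1)S 2/2 ✓
(7,2)S 2/2 ✓
(7,4)N 0/0 ✓
Unsatisfied: (1,1), (1,2), (1,3), (2,2), (3,2), (3,3), (4,1), (4,2), (4,3), (4,4), (5,3), (5,4), (6,3) — 13 in total.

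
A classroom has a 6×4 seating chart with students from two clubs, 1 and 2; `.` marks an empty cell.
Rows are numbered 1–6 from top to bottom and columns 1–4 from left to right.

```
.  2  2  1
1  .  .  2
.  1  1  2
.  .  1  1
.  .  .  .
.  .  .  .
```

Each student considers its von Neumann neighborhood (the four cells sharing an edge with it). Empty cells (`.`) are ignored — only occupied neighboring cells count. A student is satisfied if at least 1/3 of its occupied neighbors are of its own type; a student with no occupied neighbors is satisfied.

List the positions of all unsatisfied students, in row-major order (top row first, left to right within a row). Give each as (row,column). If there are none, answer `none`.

(1,2)2 1/1 ok
(1,3)2 1/2 ok
(1,4)1 0/2 unhappy
(2,1)1 0/0 ok
(2,4)2 1/2 ok
(3,2)1 1/1 ok
(3,3)1 2/3 ok
(3,4)2 1/3 ok
(4,3)1 2/2 ok
(4,4)1 1/2 ok

(1,4)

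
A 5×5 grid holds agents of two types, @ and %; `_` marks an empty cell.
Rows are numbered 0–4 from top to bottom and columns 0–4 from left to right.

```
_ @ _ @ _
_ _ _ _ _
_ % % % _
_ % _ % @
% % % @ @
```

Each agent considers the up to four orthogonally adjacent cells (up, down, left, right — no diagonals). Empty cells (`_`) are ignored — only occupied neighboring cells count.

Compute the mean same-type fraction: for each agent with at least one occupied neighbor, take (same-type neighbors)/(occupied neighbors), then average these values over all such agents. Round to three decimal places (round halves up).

0.788

(0,1)@ — no occupied neighbors
(0,3)@ — no occupied neighbors
(2,1)% 2/2
(2,2)% 2/2
(2,3)% 2/2
(3,1)% 2/2
(3,3)% 1/3
(3,4)@ 1/2
(4,0)% 1/1
(4,1)% 3/3
(4,2)% 1/2
(4,3)@ 1/3
(4,4)@ 2/2
Sum over 11 agents: 2/2 + 2/2 + 2/2 + 2/2 + 1/3 + 1/2 + 1/1 + 3/3 + 1/2 + 1/3 + 2/2 = 26/3; mean = 26/3 ÷ 11 = 26/33 = 0.787878… → 0.788.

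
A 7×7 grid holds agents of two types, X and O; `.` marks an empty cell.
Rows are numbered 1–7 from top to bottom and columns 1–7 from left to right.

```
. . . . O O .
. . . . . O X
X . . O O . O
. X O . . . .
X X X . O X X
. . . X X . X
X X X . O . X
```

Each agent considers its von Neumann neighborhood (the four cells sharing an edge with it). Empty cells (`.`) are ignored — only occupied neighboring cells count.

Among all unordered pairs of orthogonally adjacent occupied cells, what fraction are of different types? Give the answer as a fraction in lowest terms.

Scan each occupied cell's neighbors to the right and below so each pair is counted once.
From row 1: 0 unlike of 2 pairs (running 0/2).
From row 2: 2 unlike of 2 pairs (running 2/4).
From row 3: 0 unlike of 1 pairs (running 2/5).
From row 4: 2 unlike of 3 pairs (running 4/8).
From row 5: 2 unlike of 6 pairs (running 6/14).
From row 6: 1 unlike of 3 pairs (running 7/17).
From row 7: 0 unlike of 2 pairs (running 7/19).
Total adjacent occupied pairs: 19; unlike-type pairs: 7.
7/19 is already in lowest terms.

7/19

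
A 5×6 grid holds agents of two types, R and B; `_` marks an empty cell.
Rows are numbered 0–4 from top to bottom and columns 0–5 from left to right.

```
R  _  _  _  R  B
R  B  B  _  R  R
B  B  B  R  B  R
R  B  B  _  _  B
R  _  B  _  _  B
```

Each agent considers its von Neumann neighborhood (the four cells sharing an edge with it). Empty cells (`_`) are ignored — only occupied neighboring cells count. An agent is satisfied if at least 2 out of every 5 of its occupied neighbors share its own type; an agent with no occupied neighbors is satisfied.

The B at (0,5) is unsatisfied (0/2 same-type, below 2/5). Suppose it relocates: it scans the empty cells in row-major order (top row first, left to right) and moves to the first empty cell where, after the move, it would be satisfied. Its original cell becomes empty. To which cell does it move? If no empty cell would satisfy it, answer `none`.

(0,1)

Vacating (0,5). Empty cells in order:
  (0,1): 1/2 same-type → satisfied — stop here.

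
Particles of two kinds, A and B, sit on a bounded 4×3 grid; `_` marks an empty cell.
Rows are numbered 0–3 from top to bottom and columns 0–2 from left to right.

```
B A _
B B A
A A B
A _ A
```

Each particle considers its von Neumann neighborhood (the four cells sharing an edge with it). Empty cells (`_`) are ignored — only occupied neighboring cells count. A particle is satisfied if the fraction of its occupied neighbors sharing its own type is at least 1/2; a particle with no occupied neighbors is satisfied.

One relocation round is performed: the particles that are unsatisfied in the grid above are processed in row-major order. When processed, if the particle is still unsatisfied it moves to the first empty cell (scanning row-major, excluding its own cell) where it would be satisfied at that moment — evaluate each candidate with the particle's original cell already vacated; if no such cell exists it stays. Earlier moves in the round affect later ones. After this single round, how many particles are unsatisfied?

0

Initially unsatisfied (in order): (0,1), (1,1), (1,2), (2,1), (2,2), (3,2).
  (0,1) → (0,2).
  (1,1) → (0,1).
  (1,2): now satisfied by earlier moves; stays.
  (2,1): now satisfied by earlier moves; stays.
  (2,2) → (1,1).
  (3,2): now satisfied by earlier moves; stays.
Resulting grid:
B B A
B B A
A A _
A _ A
All satisfied now.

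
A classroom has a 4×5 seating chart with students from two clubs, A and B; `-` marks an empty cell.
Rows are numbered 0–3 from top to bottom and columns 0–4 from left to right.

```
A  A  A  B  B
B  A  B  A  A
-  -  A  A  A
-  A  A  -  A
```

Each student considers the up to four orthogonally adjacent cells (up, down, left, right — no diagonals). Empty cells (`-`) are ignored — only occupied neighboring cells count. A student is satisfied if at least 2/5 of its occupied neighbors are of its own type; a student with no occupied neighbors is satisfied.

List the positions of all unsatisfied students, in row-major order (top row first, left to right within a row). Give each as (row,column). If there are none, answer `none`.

(0,0)A 1/2 ok
(0,1)A 3/3 ok
(0,2)A 1/3 unhappy
(0,3)B 1/3 unhappy
(0,4)B 1/2 ok
(1,0)B 0/2 unhappy
(1,1)A 1/3 unhappy
(1,2)B 0/4 unhappy
(1,3)A 2/4 ok
(1,4)A 2/3 ok
(2,2)A 2/3 ok
(2,3)A 3/3 ok
(2,4)A 3/3 ok
(3,1)A 1/1 ok
(3,2)A 2/2 ok
(3,4)A 1/1 ok

(0,2), (0,3), (1,0), (1,1), (1,2)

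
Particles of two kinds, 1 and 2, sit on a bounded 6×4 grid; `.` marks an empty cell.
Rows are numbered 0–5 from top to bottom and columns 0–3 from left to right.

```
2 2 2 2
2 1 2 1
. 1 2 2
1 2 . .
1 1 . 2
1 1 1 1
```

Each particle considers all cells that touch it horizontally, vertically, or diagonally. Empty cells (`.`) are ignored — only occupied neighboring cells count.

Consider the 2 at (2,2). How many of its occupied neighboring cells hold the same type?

3

Occupied neighbors of (2,2): (1,1)=1, (1,2)=2, (1,3)=1, (2,1)=1, (2,3)=2, (3,1)=2.
Same type (2): 3 of 6.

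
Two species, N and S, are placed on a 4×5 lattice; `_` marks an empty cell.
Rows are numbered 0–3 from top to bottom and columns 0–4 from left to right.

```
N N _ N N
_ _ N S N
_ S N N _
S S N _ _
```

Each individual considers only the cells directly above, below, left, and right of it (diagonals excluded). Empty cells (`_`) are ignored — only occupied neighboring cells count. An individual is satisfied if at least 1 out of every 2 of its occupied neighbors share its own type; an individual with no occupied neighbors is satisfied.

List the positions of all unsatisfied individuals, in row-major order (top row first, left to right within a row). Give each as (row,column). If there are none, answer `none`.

(0,0)N 1/1 ✓
(0,1)N 1/1 ✓
(0,3)N 1/2 ✓
(0,4)N 2/2 ✓
(1,2)N 1/2 ✓
(1,3)S 0/4 ✗
(1,4)N 1/2 ✓
(2,1)S 1/2 ✓
(2,2)N 3/4 ✓
(2,3)N 1/2 ✓
(3,0)S 1/1 ✓
(3,1)S 2/3 ✓
(3,2)N 1/2 ✓

(1,3)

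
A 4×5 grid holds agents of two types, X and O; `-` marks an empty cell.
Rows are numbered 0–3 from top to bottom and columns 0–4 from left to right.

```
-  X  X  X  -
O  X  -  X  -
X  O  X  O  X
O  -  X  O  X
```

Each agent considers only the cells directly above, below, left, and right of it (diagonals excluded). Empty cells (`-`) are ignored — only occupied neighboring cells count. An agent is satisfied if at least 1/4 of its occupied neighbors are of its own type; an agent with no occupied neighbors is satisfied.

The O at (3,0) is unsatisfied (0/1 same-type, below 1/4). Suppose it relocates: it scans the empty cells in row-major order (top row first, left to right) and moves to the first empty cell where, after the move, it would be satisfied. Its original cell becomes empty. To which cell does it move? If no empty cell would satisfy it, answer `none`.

Vacating (3,0). Empty cells in order:
  (0,0): 1/2 same-type → satisfied — stop here.

(0,0)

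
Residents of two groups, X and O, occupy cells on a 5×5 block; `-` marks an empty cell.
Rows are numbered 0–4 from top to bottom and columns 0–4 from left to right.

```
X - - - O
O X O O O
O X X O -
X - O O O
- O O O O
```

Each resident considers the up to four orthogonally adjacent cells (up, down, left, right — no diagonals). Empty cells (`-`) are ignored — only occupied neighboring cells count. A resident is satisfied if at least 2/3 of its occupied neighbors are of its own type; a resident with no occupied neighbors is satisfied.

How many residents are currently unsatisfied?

Row 0: (0,0)X 0/1 not · (0,4)O 1/1 satisfied
Row 1: (1,0)O 1/3 not · (1,1)X 1/3 not · (1,2)O 1/3 not · (1,3)O 3/3 satisfied · (1,4)O 2/2 satisfied
Row 2: (2,0)O 1/3 not · (2,1)X 2/3 satisfied · (2,2)X 1/4 not · (2,3)O 2/3 satisfied
Row 3: (3,0)X 0/1 not · (3,2)O 2/3 satisfied · (3,3)O 4/4 satisfied · (3,4)O 2/2 satisfied
Row 4: (4,1)O 1/1 satisfied · (4,2)O 3/3 satisfied · (4,3)O 3/3 satisfied · (4,4)O 2/2 satisfied
Unsatisfied: (0,0), (1,0), (1,1), (1,2), (2,0), (2,2), (3,0) — 7 in total.

7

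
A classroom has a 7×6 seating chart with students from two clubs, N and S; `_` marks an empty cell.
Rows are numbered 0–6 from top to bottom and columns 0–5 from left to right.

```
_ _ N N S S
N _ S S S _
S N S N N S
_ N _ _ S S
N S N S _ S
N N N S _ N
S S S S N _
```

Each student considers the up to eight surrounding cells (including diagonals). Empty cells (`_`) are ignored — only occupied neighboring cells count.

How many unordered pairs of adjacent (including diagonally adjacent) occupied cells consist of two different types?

Scan each occupied cell's neighbors to the right and below (and the two forward diagonals) so each pair is counted once.
Row 0: N(0,2)–N(0,3)= N(0,2)–S(1,2)≠ N(0,2)–S(1,3)≠ N(0,3)–S(0,4)≠ N(0,3)–S(1,3)≠ N(0,3)–S(1,4)≠ N(0,3)–S(1,2)≠ S(0,4)–S(0,5)= S(0,4)–S(1,4)= S(0,4)–S(1,3)= S(0,5)–S(1,4)=  → 6/11 unlike.
Row 1: N(1,0)–S(2,0)≠ N(1,0)–N(2,1)= S(1,2)–S(1,3)= S(1,2)–S(2,2)= S(1,2)–N(2,3)≠ S(1,2)–N(2,1)≠ S(1,3)–S(1,4)= S(1,3)–N(2,3)≠ S(1,3)–N(2,4)≠ S(1,3)–S(2,2)= S(1,4)–N(2,4)≠ S(1,4)–S(2,5)= S(1,4)–N(2,3)≠  → 7/13 unlike.
Row 2: S(2,0)–N(2,1)≠ S(2,0)–N(3,1)≠ N(2,1)–S(2,2)≠ N(2,1)–N(3,1)= S(2,2)–N(2,3)≠ S(2,2)–N(3,1)≠ N(2,3)–N(2,4)= N(2,3)–S(3,4)≠ N(2,4)–S(2,5)≠ N(2,4)–S(3,4)≠ N(2,4)–S(3,5)≠ S(2,5)–S(3,5)= S(2,5)–S(3,4)=  → 9/13 unlike.
Row 3: N(3,1)–S(4,1)≠ N(3,1)–N(4,2)= N(3,1)–N(4,0)= S(3,4)–S(3,5)= S(3,4)–S(4,5)= S(3,4)–S(4,3)= S(3,5)–S(4,5)=  → 1/7 unlike.
Row 4: N(4,0)–S(4,1)≠ N(4,0)–N(5,0)= N(4,0)–N(5,1)= S(4,1)–N(4,2)≠ S(4,1)–N(5,1)≠ S(4,1)–N(5,2)≠ S(4,1)–N(5,0)≠ N(4,2)–S(4,3)≠ N(4,2)–N(5,2)= N(4,2)–S(5,3)≠ N(4,2)–N(5,1)= S(4,3)–S(5,3)= S(4,3)–N(5,2)≠ S(4,5)–N(5,5)≠  → 9/14 unlike.
Row 5: N(5,0)–N(5,1)= N(5,0)–S(6,0)≠ N(5,0)–S(6,1)≠ N(5,1)–N(5,2)= N(5,1)–S(6,1)≠ N(5,1)–S(6,2)≠ N(5,1)–S(6,0)≠ N(5,2)–S(5,3)≠ N(5,2)–S(6,2)≠ N(5,2)–S(6,3)≠ N(5,2)–S(6,1)≠ S(5,3)–S(6,3)= S(5,3)–N(6,4)≠ S(5,3)–S(6,2)= N(5,5)–N(6,4)=  → 10/15 unlike.
Row 6: S(6,0)–S(6,1)= S(6,1)–S(6,2)= S(6,2)–S(6,3)= S(6,3)–N(6,4)≠  → 1/4 unlike.
Total adjacent occupied pairs: 77; unlike-type pairs: 43.

43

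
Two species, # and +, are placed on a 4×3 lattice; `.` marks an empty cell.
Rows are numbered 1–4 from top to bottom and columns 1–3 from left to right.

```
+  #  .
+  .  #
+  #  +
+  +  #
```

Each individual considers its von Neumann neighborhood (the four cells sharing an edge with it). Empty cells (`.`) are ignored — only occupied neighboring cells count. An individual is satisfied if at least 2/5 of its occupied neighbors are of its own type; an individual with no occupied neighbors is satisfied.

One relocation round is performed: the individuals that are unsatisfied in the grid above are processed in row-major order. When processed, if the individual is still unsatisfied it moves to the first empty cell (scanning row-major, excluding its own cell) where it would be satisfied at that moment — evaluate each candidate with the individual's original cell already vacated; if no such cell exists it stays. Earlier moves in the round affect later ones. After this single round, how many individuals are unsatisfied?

0

Initially unsatisfied (in order): (1,2), (2,3), (3,2), (3,3), (4,2), (4,3).
  (1,2) → (1,3).
  (2,3): now satisfied by earlier moves; stays.
  (3,2) → (1,2).
  (3,3) → (3,2).
  (4,2): now satisfied by earlier moves; stays.
  (4,3) → (2,2).
Resulting grid:
+ # #
+ # #
+ + .
+ + .
All satisfied now.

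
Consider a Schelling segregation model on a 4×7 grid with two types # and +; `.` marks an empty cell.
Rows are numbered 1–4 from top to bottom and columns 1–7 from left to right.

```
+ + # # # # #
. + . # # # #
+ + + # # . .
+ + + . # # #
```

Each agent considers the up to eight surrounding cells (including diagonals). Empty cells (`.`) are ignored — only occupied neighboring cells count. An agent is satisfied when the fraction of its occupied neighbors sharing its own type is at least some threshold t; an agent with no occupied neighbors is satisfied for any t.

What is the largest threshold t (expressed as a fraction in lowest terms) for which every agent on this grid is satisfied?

(1,1)+ 2/2
(1,2)+ 2/3
(1,3)# 2/4
(1,4)# 4/4
(1,5)# 5/5
(1,6)# 5/5
(1,7)# 3/3
(2,2)+ 5/6
(2,4)# 6/7
(2,5)# 7/7
(2,6)# 6/6
(2,7)# 3/3
(3,1)+ 4/4
(3,2)+ 6/6
(3,3)+ 4/6
(3,4)# 4/6
(3,5)# 6/6
(4,1)+ 3/3
(4,2)+ 5/5
(4,3)+ 3/4
(4,5)# 3/3
(4,6)# 3/3
(4,7)# 1/1
The smallest same-type fraction is 2/4 at (1,3), which reduces to 1/2. Any threshold above that leaves this agent unsatisfied.

1/2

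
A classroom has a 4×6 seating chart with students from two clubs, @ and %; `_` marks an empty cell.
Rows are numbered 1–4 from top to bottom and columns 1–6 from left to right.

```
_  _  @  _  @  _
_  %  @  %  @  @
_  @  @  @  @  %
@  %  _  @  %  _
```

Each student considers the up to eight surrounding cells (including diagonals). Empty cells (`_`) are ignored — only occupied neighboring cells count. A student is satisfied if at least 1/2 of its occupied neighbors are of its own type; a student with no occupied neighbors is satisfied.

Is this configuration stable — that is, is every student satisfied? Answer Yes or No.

No

Row 1: (1,3)@ 1/3 not · (1,5)@ 2/3 satisfied
Row 2: (2,2)% 0/4 not · (2,3)@ 4/6 satisfied · (2,4)% 0/7 not · (2,5)@ 4/6 satisfied · (2,6)@ 3/4 satisfied
Row 3: (3,2)@ 3/5 satisfied · (3,3)@ 4/7 satisfied · (3,4)@ 5/7 satisfied · (3,5)@ 4/7 satisfied · (3,6)% 1/4 not
Row 4: (4,1)@ 1/2 satisfied · (4,2)% 0/3 not · (4,4)@ 3/4 satisfied · (4,5)% 1/4 not
For instance (1,3) has only 1/3 same-type neighbors, below 1/2.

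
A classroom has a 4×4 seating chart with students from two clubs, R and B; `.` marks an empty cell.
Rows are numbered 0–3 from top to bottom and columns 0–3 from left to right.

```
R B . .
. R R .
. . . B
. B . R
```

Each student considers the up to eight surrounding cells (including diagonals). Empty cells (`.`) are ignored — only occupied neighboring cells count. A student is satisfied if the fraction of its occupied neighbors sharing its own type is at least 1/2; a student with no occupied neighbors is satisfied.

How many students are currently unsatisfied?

Row 0: (0,0)R 1/2 ok · (0,1)B 0/3 unhappy
Row 1: (1,1)R 2/3 ok · (1,2)R 1/3 unhappy
Row 2: (2,3)B 0/2 unhappy
Row 3: (3,1)B 0/0 ok · (3,3)R 0/1 unhappy
Unsatisfied: (0,1), (1,2), (2,3), (3,3) — 4 in total.

4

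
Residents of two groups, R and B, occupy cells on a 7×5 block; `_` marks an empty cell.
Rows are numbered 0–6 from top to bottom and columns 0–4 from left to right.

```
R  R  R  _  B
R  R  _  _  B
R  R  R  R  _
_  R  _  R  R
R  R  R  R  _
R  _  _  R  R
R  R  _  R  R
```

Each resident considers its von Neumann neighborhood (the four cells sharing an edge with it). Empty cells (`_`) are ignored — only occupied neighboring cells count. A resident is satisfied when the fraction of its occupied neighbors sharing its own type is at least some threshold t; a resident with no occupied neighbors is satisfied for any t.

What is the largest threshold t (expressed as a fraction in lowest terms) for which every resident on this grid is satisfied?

1/1

Row 0: (0,0)R 2/2 · (0,1)R 3/3 · (0,2)R 1/1 · (0,4)B 1/1
Row 1: (1,0)R 3/3 · (1,1)R 3/3 · (1,4)B 1/1
Row 2: (2,0)R 2/2 · (2,1)R 4/4 · (2,2)R 2/2 · (2,3)R 2/2
Row 3: (3,1)R 2/2 · (3,3)R 3/3 · (3,4)R 1/1
Row 4: (4,0)R 2/2 · (4,1)R 3/3 · (4,2)R 2/2 · (4,3)R 3/3
Row 5: (5,0)R 2/2 · (5,3)R 3/3 · (5,4)R 2/2
Row 6: (6,0)R 2/2 · (6,1)R 1/1 · (6,3)R 2/2 · (6,4)R 2/2
The smallest same-type fraction is 2/2 at (0,0), which reduces to 1/1. Any threshold above that leaves this resident unsatisfied.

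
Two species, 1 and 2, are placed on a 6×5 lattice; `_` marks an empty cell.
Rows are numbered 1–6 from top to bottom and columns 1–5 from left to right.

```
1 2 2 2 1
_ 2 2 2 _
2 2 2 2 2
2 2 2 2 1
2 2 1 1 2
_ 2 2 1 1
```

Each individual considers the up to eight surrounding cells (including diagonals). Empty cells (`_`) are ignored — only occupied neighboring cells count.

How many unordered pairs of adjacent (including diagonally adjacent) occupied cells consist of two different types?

21

Scan each occupied cell's neighbors to the right and below (and the two forward diagonals) so each pair is counted once.
From row 1: 4 unlike of 13 pairs (running 4/13).
From row 2: 0 unlike of 11 pairs (running 4/24).
From row 3: 2 unlike of 17 pairs (running 6/41).
From row 4: 7 unlike of 17 pairs (running 13/58).
From row 5: 7 unlike of 15 pairs (running 20/73).
From row 6: 1 unlike of 3 pairs (running 21/76).
Total adjacent occupied pairs: 76; unlike-type pairs: 21.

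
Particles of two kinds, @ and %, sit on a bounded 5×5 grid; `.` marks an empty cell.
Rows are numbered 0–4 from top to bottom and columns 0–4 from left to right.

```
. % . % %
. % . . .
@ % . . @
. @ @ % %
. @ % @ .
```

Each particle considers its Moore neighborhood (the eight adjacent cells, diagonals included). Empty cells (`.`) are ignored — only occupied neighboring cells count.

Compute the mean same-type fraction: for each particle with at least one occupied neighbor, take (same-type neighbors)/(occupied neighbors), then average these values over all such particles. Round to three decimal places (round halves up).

(0,1)% 1/1
(0,3)% 1/1
(0,4)% 1/1
(1,1)% 2/3
(2,0)@ 1/3
(2,1)% 1/4
(2,4)@ 0/2
(3,1)@ 3/5
(3,2)@ 3/6
(3,3)% 2/5
(3,4)% 1/3
(4,1)@ 2/3
(4,2)% 1/5
(4,3)@ 1/4
Sum over 14 particles: 1/1 + 1/1 + 1/1 + 2/3 + 1/3 + 1/4 + 0/2 + 3/5 + 3/6 + 2/5 + 1/3 + 2/3 + 1/5 + 1/4 = 36/5; mean = 36/5 ÷ 14 = 18/35 = 0.514285… → 0.514.

0.514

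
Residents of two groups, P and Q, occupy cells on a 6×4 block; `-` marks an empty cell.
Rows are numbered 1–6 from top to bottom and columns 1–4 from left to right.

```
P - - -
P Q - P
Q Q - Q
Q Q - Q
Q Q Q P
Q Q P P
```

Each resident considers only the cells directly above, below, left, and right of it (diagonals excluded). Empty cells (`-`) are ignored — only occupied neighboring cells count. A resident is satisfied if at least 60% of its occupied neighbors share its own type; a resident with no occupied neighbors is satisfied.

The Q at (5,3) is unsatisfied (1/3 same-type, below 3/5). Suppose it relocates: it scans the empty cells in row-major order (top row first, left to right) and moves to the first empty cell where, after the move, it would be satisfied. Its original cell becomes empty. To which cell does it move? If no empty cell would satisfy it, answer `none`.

Vacating (5,3). Empty cells in order:
  (1,2): 1/2 same-type → still unsatisfied.
  (1,3): 0/0 same-type → satisfied — stop here.

(1,3)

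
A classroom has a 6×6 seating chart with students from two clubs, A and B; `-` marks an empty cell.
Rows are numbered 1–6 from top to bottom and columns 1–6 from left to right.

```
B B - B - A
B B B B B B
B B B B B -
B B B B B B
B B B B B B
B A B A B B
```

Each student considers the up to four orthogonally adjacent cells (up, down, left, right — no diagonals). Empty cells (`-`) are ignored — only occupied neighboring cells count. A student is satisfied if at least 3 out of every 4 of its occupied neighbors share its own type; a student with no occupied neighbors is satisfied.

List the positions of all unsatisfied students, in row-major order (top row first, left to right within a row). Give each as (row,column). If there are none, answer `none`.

(1,6), (2,6), (6,1), (6,2), (6,3), (6,4), (6,5)

(1,1)B 2/2 ✓
(1,2)B 2/2 ✓
(1,4)B 1/1 ✓
(1,6)A 0/1 ✗
(2,1)B 3/3 ✓
(2,2)B 4/4 ✓
(2,3)B 3/3 ✓
(2,4)B 4/4 ✓
(2,5)B 3/3 ✓
(2,6)B 1/2 ✗
(3,1)B 3/3 ✓
(3,2)B 4/4 ✓
(3,3)B 4/4 ✓
(3,4)B 4/4 ✓
(3,5)B 3/3 ✓
(4,1)B 3/3 ✓
(4,2)B 4/4 ✓
(4,3)B 4/4 ✓
(4,4)B 4/4 ✓
(4,5)B 4/4 ✓
(4,6)B 2/2 ✓
(5,1)B 3/3 ✓
(5,2)B 3/4 ✓
(5,3)B 4/4 ✓
(5,4)B 3/4 ✓
(5,5)B 4/4 ✓
(5,6)B 3/3 ✓
(6,1)B 1/2 ✗
(6,2)A 0/3 ✗
(6,3)B 1/3 ✗
(6,4)A 0/3 ✗
(6,5)B 2/3 ✗
(6,6)B 2/2 ✓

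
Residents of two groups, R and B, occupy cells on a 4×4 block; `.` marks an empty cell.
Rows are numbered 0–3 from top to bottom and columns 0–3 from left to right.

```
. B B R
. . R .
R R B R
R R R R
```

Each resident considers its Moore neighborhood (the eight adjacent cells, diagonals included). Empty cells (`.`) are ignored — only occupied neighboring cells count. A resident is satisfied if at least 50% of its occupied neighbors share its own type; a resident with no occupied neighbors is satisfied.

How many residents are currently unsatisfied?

(0,1)B 1/2 ok
(0,2)B 1/3 unhappy
(0,3)R 1/2 ok
(1,2)R 3/6 ok
(2,0)R 3/3 ok
(2,1)R 5/6 ok
(2,2)B 0/6 unhappy
(2,3)R 3/4 ok
(3,0)R 3/3 ok
(3,1)R 4/5 ok
(3,2)R 4/5 ok
(3,3)R 2/3 ok
Unsatisfied: (0,2), (2,2) — 2 in total.

2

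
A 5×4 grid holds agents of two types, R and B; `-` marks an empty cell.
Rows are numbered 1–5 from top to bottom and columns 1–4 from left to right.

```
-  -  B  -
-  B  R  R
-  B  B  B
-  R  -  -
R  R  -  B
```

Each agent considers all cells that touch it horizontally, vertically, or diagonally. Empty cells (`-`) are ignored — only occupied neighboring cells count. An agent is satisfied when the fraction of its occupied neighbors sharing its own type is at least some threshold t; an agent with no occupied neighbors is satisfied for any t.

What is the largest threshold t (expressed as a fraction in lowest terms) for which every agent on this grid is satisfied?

1/6

(1,3)B 1/3
(2,2)B 3/4
(2,3)R 1/6
(2,4)R 1/4
(3,2)B 2/4
(3,3)B 3/6
(3,4)B 1/3
(4,2)R 2/4
(5,1)R 2/2
(5,2)R 2/2
(5,4)B — no occupied neighbors
The smallest same-type fraction is 1/6 at (2,3), which reduces to 1/6. Any threshold above that leaves this agent unsatisfied.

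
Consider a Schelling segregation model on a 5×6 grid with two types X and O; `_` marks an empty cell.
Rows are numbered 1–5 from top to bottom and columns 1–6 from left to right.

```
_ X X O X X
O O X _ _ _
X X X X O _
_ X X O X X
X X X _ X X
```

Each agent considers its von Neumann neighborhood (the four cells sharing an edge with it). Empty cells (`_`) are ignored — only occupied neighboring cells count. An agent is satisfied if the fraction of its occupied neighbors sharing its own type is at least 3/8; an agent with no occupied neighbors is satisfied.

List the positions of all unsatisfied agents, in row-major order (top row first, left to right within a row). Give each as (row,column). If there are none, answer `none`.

(1,4), (2,2), (3,4), (3,5), (4,4)

Row 1: (1,2)X 1/2 satisfied · (1,3)X 2/3 satisfied · (1,4)O 0/2 not · (1,5)X 1/2 satisfied · (1,6)X 1/1 satisfied
Row 2: (2,1)O 1/2 satisfied · (2,2)O 1/4 not · (2,3)X 2/3 satisfied
Row 3: (3,1)X 1/2 satisfied · (3,2)X 3/4 satisfied · (3,3)X 4/4 satisfied · (3,4)X 1/3 not · (3,5)O 0/2 not
Row 4: (4,2)X 3/3 satisfied · (4,3)X 3/4 satisfied · (4,4)O 0/3 not · (4,5)X 2/4 satisfied · (4,6)X 2/2 satisfied
Row 5: (5,1)X 1/1 satisfied · (5,2)X 3/3 satisfied · (5,3)X 2/2 satisfied · (5,5)X 2/2 satisfied · (5,6)X 2/2 satisfied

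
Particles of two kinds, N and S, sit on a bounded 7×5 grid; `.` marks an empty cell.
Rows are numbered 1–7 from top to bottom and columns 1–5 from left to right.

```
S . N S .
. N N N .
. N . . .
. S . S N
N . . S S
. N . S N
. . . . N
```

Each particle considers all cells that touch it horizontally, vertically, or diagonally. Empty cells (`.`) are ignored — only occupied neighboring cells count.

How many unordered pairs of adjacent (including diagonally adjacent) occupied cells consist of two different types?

13

Scan each occupied cell's neighbors to the right and below (and the two forward diagonals) so each pair is counted once.
Row 1: S(1,1)–N(2,2)≠ N(1,3)–S(1,4)≠ N(1,3)–N(2,3)= N(1,3)–N(2,4)= N(1,3)–N(2,2)= S(1,4)–N(2,4)≠ S(1,4)–N(2,3)≠  → 4/7 unlike.
Row 2: N(2,2)–N(2,3)= N(2,2)–N(3,2)= N(2,3)–N(2,4)= N(2,3)–N(3,2)=  → 0/4 unlike.
Row 3: N(3,2)–S(4,2)≠  → 1/1 unlike.
Row 4: S(4,2)–N(5,1)≠ S(4,4)–N(4,5)≠ S(4,4)–S(5,4)= S(4,4)–S(5,5)= N(4,5)–S(5,5)≠ N(4,5)–S(5,4)≠  → 4/6 unlike.
Row 5: N(5,1)–N(6,2)= S(5,4)–S(5,5)= S(5,4)–S(6,4)= S(5,4)–N(6,5)≠ S(5,5)–N(6,5)≠ S(5,5)–S(6,4)=  → 2/6 unlike.
Row 6: S(6,4)–N(6,5)≠ S(6,4)–N(7,5)≠ N(6,5)–N(7,5)=  → 2/3 unlike.
Total adjacent occupied pairs: 27; unlike-type pairs: 13.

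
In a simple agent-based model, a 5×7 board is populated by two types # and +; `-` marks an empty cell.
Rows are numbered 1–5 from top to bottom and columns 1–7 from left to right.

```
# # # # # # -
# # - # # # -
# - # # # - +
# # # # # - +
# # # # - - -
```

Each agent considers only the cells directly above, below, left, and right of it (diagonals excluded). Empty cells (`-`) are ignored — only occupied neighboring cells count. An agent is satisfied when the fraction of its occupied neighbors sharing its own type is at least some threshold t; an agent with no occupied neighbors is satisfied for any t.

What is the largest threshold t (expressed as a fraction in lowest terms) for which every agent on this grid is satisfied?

(1,1)# 2/2
(1,2)# 3/3
(1,3)# 2/2
(1,4)# 3/3
(1,5)# 3/3
(1,6)# 2/2
(2,1)# 3/3
(2,2)# 2/2
(2,4)# 3/3
(2,5)# 4/4
(2,6)# 2/2
(3,1)# 2/2
(3,3)# 2/2
(3,4)# 4/4
(3,5)# 3/3
(3,7)+ 1/1
(4,1)# 3/3
(4,2)# 3/3
(4,3)# 4/4
(4,4)# 4/4
(4,5)# 2/2
(4,7)+ 1/1
(5,1)# 2/2
(5,2)# 3/3
(5,3)# 3/3
(5,4)# 2/2
The smallest same-type fraction is 2/2 at (1,1), which reduces to 1/1. Any threshold above that leaves this agent unsatisfied.

1/1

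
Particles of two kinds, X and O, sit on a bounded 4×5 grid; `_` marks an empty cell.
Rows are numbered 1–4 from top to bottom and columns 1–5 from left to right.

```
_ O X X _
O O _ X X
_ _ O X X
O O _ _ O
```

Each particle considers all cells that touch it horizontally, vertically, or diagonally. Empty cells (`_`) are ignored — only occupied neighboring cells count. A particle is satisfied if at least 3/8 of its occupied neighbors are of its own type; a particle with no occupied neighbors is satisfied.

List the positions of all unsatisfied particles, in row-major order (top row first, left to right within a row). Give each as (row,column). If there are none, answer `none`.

(1,2)O 2/3 ✓
(1,3)X 2/4 ✓
(1,4)X 3/3 ✓
(2,1)O 2/2 ✓
(2,2)O 3/4 ✓
(2,4)X 5/6 ✓
(2,5)X 4/4 ✓
(3,3)O 2/4 ✓
(3,4)X 3/5 ✓
(3,5)X 3/4 ✓
(4,1)O 1/1 ✓
(4,2)O 2/2 ✓
(4,5)O 0/2 ✗

(4,5)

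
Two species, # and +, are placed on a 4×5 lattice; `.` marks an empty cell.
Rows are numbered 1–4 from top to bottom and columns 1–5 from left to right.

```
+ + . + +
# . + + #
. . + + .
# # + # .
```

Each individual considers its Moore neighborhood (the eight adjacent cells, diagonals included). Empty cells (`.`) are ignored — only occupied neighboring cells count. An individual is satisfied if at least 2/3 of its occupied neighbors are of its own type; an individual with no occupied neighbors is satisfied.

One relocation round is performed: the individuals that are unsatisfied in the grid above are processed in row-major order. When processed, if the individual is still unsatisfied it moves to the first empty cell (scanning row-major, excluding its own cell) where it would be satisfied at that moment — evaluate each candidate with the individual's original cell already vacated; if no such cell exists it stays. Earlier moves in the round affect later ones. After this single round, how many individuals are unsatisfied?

4

Initially unsatisfied (in order): (1,1), (2,1), (2,5), (4,2), (4,3), (4,4).
  (1,1) → (1,3).
  (2,1) → (3,1).
  (2,5): no empty cell satisfies it; stays.
  (4,2): no empty cell satisfies it; stays.
  (4,3) → (1,1).
  (4,4): no empty cell satisfies it; stays.
Resulting grid:
+ + + + +
. . + + #
# . + + .
# # . # .
Unsatisfied now: (2,5), (3,3), (3,4), (4,4).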